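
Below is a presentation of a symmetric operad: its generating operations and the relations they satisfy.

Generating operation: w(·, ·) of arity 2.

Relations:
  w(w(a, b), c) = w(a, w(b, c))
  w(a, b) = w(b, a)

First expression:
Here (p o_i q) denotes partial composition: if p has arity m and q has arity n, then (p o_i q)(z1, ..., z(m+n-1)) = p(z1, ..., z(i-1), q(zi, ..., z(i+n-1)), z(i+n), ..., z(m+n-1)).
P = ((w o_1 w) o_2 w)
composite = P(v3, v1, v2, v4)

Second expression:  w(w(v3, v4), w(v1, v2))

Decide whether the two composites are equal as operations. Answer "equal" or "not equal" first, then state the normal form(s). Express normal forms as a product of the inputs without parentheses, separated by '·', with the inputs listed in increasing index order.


equal — both sides give v1 · v2 · v3 · v4

In normal form, the first expression is v1 · v2 · v3 · v4
In normal form, the second expression is v1 · v2 · v3 · v4
The forms coincide; equal.


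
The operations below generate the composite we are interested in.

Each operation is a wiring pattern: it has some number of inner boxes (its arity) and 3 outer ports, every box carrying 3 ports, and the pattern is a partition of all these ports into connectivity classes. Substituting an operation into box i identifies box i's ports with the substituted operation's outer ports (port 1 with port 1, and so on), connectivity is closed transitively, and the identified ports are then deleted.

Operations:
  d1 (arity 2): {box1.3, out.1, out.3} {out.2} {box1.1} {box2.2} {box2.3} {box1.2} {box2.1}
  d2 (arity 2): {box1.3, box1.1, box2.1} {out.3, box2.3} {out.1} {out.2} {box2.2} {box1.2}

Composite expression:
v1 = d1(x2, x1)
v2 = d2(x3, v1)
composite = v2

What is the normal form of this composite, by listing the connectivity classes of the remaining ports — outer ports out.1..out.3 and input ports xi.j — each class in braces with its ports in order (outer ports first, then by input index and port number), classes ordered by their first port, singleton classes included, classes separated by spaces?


{out.1} {out.2} {out.3, x2.3, x3.1, x3.3} {x1.1} {x1.2} {x1.3} {x2.1} {x2.2} {x3.2}


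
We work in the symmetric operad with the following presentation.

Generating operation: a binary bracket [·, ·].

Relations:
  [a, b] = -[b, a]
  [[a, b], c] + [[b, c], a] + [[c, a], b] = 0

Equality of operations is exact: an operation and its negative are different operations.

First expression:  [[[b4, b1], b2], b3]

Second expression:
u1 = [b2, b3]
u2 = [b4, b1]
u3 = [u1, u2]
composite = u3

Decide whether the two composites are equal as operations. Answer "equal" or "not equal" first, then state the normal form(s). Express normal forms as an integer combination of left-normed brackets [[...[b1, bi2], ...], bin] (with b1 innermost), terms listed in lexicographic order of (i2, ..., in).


not equal — first -[[[b1, b4], b2], b3], second [[[b1, b4], b2], b3] - [[[b1, b4], b3], b2]

The first expression, normalized: -[[[b1, b4], b2], b3]
The second expression, normalized: [[[b1, b4], b2], b3] - [[[b1, b4], b3], b2]
The normal forms differ: not equal.


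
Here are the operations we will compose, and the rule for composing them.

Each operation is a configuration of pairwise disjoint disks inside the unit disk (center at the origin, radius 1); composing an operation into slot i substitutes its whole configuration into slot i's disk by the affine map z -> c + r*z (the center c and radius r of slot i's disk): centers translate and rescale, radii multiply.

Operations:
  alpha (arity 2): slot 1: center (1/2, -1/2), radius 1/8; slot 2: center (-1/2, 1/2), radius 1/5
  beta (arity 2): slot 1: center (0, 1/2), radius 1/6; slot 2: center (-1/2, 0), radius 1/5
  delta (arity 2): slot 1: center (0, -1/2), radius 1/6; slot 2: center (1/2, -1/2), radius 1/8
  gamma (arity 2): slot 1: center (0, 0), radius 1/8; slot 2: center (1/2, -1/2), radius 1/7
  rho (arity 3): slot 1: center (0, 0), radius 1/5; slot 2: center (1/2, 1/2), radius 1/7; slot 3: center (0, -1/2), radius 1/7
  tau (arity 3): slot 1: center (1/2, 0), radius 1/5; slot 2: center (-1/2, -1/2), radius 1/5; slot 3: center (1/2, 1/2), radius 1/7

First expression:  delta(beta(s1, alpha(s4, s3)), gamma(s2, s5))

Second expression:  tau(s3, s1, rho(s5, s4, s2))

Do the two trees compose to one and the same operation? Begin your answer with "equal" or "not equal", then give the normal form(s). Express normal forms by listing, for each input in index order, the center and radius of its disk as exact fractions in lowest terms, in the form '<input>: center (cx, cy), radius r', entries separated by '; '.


not equal — first s1: center (0, -5/12), radius 1/36; s2: center (1/2, -1/2), radius 1/64; s3: center (-1/10, -29/60), radius 1/150; s4: center (-1/15, -31/60), radius 1/240; s5: center (9/16, -9/16), radius 1/56, second s1: center (-1/2, -1/2), radius 1/5; s2: center (1/2, 3/7), radius 1/49; s3: center (1/2, 0), radius 1/5; s4: center (4/7, 4/7), radius 1/49; s5: center (1/2, 1/2), radius 1/35

Reducing the first expression gives s1: center (0, -5/12), radius 1/36; s2: center (1/2, -1/2), radius 1/64; s3: center (-1/10, -29/60), radius 1/150; s4: center (-1/15, -31/60), radius 1/240; s5: center (9/16, -9/16), radius 1/56
Reducing the second expression gives s1: center (-1/2, -1/2), radius 1/5; s2: center (1/2, 3/7), radius 1/49; s3: center (1/2, 0), radius 1/5; s4: center (4/7, 4/7), radius 1/49; s5: center (1/2, 1/2), radius 1/35
The normal forms differ: not equal.


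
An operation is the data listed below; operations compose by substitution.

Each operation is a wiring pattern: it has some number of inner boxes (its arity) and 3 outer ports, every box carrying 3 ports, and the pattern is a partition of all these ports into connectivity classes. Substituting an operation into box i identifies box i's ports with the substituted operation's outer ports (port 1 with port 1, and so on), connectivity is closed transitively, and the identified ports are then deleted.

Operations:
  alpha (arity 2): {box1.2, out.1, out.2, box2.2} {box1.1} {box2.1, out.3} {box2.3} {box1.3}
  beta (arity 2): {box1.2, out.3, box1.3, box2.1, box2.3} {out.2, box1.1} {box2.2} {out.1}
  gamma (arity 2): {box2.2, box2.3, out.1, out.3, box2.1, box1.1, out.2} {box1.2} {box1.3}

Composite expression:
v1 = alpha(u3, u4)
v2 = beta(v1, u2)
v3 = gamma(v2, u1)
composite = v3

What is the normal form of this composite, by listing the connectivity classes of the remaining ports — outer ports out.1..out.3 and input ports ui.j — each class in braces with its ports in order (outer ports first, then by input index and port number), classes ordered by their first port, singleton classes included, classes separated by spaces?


{out.1, out.2, out.3, u1.1, u1.2, u1.3} {u2.1, u2.3, u3.2, u4.1, u4.2} {u2.2} {u3.1} {u3.3} {u4.3}


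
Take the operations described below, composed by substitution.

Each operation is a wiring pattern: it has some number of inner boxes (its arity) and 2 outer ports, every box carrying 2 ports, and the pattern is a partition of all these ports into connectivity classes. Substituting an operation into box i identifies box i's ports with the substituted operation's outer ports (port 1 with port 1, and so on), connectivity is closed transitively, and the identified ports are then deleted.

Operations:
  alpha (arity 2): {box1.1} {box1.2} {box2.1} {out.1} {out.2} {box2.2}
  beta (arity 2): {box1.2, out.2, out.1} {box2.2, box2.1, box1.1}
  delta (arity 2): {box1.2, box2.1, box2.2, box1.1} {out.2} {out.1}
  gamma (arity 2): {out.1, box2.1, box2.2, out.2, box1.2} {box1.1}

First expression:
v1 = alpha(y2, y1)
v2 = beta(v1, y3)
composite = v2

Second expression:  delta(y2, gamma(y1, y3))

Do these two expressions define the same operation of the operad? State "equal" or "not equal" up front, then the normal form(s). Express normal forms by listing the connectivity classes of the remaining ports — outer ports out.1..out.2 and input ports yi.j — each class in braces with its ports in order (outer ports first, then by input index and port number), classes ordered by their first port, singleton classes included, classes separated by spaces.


not equal; first: {out.1, out.2} {y1.1} {y1.2} {y2.1} {y2.2} {y3.1, y3.2}; second: {out.1} {out.2} {y1.1} {y1.2, y2.1, y2.2, y3.1, y3.2}

Reducing the first expression gives {out.1, out.2} {y1.1} {y1.2} {y2.1} {y2.2} {y3.1, y3.2}
Reducing the second expression gives {out.1} {out.2} {y1.1} {y1.2, y2.1, y2.2, y3.1, y3.2}
They disagree, so not equal.


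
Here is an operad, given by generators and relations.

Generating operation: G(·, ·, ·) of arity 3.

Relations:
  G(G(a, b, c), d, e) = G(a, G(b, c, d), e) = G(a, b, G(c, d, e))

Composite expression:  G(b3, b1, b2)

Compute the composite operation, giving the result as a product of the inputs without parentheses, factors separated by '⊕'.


b3 ⊕ b1 ⊕ b2


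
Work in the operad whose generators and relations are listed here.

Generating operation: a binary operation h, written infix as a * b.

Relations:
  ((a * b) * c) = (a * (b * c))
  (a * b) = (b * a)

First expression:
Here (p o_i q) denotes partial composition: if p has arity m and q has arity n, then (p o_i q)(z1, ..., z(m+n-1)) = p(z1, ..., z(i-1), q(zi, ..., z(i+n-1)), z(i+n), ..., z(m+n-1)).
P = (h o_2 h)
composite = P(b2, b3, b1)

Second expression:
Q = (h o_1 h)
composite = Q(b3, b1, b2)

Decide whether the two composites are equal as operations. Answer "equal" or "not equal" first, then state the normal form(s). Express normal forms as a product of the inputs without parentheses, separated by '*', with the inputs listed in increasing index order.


The first expression reduces to b1 * b2 * b3
The second expression reduces to b1 * b2 * b3
The forms coincide; equal.

equal; the common form is b1 * b2 * b3


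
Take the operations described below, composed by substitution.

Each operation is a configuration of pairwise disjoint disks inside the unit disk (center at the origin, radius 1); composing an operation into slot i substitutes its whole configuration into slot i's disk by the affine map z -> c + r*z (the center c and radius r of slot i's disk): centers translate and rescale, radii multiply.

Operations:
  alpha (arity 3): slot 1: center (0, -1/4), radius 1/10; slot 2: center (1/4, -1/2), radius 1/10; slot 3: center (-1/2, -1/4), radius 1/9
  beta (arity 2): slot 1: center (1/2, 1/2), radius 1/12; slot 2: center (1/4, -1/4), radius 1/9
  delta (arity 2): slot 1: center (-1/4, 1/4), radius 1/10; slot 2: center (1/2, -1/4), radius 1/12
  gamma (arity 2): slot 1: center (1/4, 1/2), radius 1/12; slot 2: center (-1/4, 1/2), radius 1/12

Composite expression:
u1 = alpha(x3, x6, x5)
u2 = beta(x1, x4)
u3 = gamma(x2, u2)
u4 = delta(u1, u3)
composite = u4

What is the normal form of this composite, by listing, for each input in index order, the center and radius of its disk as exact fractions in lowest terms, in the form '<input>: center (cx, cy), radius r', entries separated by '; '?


x1: center (139/288, -59/288), radius 1/1728; x2: center (25/48, -5/24), radius 1/144; x3: center (-1/4, 9/40), radius 1/100; x4: center (277/576, -121/576), radius 1/1296; x5: center (-3/10, 9/40), radius 1/90; x6: center (-9/40, 1/5), radius 1/100


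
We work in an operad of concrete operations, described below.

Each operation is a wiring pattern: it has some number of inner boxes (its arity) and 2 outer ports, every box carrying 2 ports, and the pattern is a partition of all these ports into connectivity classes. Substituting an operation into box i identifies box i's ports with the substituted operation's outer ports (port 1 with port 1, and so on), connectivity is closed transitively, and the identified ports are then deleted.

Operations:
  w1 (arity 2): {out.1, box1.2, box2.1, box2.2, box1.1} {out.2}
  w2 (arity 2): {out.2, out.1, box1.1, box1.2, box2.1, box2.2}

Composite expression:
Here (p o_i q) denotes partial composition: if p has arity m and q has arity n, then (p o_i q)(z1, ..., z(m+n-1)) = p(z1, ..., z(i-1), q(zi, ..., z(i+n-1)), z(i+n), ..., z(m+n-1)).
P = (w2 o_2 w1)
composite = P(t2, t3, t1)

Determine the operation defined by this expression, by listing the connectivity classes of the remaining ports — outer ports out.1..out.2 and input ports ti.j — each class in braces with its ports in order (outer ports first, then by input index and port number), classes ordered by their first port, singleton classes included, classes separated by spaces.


{out.1, out.2, t1.1, t1.2, t2.1, t2.2, t3.1, t3.2}


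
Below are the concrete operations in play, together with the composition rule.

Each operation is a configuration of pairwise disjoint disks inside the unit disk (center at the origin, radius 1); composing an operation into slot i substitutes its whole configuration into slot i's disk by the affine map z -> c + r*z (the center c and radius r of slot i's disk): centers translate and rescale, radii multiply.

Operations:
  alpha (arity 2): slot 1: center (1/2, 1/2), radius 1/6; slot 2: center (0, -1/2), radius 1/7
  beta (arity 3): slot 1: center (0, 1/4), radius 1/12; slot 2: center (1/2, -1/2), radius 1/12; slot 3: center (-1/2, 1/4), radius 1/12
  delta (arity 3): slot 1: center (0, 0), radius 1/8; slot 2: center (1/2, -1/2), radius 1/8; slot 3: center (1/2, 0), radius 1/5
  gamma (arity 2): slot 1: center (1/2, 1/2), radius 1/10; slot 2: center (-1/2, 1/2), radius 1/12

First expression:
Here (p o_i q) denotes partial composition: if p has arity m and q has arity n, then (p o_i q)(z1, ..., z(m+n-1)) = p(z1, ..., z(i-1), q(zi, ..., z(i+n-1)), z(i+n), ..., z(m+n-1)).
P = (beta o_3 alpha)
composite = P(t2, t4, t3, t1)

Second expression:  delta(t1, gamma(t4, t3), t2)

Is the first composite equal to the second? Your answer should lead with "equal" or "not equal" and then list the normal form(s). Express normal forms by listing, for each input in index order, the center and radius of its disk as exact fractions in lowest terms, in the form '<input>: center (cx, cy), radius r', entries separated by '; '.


not equal: they reduce to t1: center (-1/2, 5/24), radius 1/84; t2: center (0, 1/4), radius 1/12; t3: center (-11/24, 7/24), radius 1/72; t4: center (1/2, -1/2), radius 1/12 and t1: center (0, 0), radius 1/8; t2: center (1/2, 0), radius 1/5; t3: center (7/16, -7/16), radius 1/96; t4: center (9/16, -7/16), radius 1/80

Normal form of the first expression: t1: center (-1/2, 5/24), radius 1/84; t2: center (0, 1/4), radius 1/12; t3: center (-11/24, 7/24), radius 1/72; t4: center (1/2, -1/2), radius 1/12
Normal form of the second expression: t1: center (0, 0), radius 1/8; t2: center (1/2, 0), radius 1/5; t3: center (7/16, -7/16), radius 1/96; t4: center (9/16, -7/16), radius 1/80
No match — not equal.


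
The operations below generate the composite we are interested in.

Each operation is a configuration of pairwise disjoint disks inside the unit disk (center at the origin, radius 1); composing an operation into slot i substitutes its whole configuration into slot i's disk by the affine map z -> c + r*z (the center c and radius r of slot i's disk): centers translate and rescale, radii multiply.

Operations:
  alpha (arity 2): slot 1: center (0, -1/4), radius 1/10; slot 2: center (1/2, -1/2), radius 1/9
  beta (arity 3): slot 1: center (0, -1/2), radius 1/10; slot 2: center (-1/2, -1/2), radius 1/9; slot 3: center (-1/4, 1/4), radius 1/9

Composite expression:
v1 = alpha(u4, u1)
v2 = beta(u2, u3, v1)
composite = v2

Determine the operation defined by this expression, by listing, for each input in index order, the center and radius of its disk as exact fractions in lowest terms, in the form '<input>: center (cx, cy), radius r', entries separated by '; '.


u1: center (-7/36, 7/36), radius 1/81; u2: center (0, -1/2), radius 1/10; u3: center (-1/2, -1/2), radius 1/9; u4: center (-1/4, 2/9), radius 1/90


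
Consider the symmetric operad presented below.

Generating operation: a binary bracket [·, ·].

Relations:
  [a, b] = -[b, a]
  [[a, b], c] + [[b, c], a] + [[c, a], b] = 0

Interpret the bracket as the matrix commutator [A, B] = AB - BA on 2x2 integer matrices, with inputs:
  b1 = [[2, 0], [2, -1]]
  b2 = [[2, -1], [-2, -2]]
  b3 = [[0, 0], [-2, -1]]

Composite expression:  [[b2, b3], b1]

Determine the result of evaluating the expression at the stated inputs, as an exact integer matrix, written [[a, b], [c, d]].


[[2, -3], [10, -2]]

[b2, b3] = [[2, 1], [6, -2]]
[[b2, b3], b1] = [[2, -3], [10, -2]]


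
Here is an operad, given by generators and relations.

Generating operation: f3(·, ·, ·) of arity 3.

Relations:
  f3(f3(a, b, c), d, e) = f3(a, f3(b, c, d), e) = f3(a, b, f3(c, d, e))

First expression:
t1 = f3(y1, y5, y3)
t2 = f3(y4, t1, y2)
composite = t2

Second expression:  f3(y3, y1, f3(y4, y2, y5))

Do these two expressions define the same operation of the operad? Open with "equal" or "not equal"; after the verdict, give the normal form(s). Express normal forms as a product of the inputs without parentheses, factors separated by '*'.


not equal: they reduce to y4 * y1 * y5 * y3 * y2 and y3 * y1 * y4 * y2 * y5

The first expression, normalized: y4 * y1 * y5 * y3 * y2
The second expression, normalized: y3 * y1 * y4 * y2 * y5
The forms do not match — not equal.


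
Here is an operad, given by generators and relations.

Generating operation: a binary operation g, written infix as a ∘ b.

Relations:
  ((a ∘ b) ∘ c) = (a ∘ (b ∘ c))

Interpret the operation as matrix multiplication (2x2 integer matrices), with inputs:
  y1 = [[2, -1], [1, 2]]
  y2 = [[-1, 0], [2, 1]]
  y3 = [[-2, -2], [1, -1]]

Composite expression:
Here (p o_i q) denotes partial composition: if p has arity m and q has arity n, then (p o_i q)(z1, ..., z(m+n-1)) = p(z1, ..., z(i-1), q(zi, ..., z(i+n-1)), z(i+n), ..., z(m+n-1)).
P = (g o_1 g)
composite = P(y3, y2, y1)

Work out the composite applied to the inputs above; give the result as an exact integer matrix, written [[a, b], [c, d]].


(y3 ∘ y2) = [[-2, -2], [-3, -1]]
((y3 ∘ y2) ∘ y1) = [[-6, -2], [-7, 1]]

[[-6, -2], [-7, 1]]


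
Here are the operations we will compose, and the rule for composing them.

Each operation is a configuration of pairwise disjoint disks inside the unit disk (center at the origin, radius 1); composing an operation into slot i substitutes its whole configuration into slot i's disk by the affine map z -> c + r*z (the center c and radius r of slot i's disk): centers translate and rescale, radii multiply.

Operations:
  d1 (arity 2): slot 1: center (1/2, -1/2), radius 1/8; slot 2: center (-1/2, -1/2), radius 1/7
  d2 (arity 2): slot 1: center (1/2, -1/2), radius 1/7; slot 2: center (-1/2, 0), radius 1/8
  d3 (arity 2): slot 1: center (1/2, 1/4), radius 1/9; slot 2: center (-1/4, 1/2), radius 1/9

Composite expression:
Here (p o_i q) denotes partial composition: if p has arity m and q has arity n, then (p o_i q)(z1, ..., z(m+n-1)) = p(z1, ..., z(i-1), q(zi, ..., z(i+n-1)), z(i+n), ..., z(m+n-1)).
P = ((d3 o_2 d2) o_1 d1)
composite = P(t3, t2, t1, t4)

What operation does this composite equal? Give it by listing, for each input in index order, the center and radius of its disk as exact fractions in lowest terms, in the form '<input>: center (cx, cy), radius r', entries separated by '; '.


t1: center (-7/36, 4/9), radius 1/63; t2: center (4/9, 7/36), radius 1/63; t3: center (5/9, 7/36), radius 1/72; t4: center (-11/36, 1/2), radius 1/72

Nesting under d3 composes maps z -> c + r*z down each t-path.
tracing t3 down its 2-map path: center (5/9, 7/36), radius 1/72
tracing t2 down its 2-map path: center (4/9, 7/36), radius 1/63
tracing t1 down its 2-map path: center (-7/36, 4/9), radius 1/63
tracing t4 down its 2-map path: center (-11/36, 1/2), radius 1/72


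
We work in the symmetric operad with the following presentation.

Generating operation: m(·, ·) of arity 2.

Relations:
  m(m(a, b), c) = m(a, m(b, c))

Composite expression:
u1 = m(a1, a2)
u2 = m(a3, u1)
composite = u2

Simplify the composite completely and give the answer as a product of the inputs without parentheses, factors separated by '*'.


a3 * a1 * a2


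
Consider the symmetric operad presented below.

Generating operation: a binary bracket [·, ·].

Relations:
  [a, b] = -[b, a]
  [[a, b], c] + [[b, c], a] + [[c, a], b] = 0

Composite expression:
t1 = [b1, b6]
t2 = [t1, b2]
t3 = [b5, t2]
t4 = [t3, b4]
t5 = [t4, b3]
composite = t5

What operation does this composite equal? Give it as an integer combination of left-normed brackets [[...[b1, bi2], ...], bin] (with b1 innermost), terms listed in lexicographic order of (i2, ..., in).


A multilinear Lie element is pinned by b1-initial words (b1 innermost).
Composite bracket: [[[b5, [[b1, b6], b2]], b4], b3]
Applying ab - ba throughout gives 32 signed words (2^5 = 32).
The b1-initial words carry the normal form:
  word b1b6b2b5b4b3 has sign -1, contributing -[[[[[b1, b6], b2], b5], b4], b3]

-[[[[[b1, b6], b2], b5], b4], b3]


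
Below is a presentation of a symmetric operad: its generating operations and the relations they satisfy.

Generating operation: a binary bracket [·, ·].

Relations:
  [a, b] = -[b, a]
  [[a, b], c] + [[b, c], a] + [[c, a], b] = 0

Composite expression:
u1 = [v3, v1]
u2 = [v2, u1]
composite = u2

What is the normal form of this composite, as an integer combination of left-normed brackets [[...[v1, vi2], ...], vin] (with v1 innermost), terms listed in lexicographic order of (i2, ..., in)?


[[v1, v3], v2]

Expand each bracket as ab - ba; the v1-initial words give the coefficients.
Composite bracket: [v2, [v3, v1]]
Expanding via [a, b] = ab - ba: 4 signed words (2^2 = 4).
Collect the words opening with v1:
  sign of v1v3v2 is +1, so it contributes +[[v1, v3], v2]


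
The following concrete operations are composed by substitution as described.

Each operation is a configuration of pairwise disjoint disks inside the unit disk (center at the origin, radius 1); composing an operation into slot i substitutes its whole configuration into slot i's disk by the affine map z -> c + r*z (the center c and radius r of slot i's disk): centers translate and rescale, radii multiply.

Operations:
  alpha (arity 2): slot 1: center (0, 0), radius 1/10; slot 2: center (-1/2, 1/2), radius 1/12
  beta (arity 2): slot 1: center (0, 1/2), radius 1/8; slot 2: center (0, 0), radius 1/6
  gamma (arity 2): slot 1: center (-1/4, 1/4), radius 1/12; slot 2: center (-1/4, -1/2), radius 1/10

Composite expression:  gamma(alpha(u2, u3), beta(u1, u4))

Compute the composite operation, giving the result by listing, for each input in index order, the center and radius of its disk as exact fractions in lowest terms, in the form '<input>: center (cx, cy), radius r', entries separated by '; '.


u1: center (-1/4, -9/20), radius 1/80; u2: center (-1/4, 1/4), radius 1/120; u3: center (-7/24, 7/24), radius 1/144; u4: center (-1/4, -1/2), radius 1/60

Nesting under gamma composes maps z -> c + r*z down each u-path.
input u2: composing its 2 substitution steps yields center (-1/4, 1/4), radius 1/120
input u3: composing its 2 substitution steps yields center (-7/24, 7/24), radius 1/144
input u1: composing its 2 substitution steps yields center (-1/4, -9/20), radius 1/80
input u4: composing its 2 substitution steps yields center (-1/4, -1/2), radius 1/60


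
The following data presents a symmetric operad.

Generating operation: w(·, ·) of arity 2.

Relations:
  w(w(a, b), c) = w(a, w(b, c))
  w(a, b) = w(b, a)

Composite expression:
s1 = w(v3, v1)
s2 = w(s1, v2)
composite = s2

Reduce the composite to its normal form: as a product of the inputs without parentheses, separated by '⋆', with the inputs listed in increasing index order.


v1 ⋆ v2 ⋆ v3

Any arrangement under w is one operation, so sort the v-inputs.
w(v3, v1) reduces to v3 ⋆ v1
w(w(v3, v1), v2) reduces to v3 ⋆ v1 ⋆ v2
the factors in increasing index order: v1 ⋆ v2 ⋆ v3


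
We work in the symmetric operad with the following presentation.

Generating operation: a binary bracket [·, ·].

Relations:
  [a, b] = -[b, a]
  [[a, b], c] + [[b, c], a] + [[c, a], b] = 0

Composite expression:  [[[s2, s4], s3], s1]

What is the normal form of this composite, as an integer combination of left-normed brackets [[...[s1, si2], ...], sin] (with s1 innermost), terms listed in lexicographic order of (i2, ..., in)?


Antisymmetry and Jacobi reduce to s1-anchored left-normed brackets.
Composite bracket: [[[s2, s4], s3], s1]
Each bracket splits as ab - ba, giving 8 signed words (2^3 = 8).
Only words starting with s1 matter:
  sign of s1s2s4s3 is -1, so it contributes -[[[s1, s2], s4], s3]
  sign of s1s3s2s4 is +1, so it contributes +[[[s1, s3], s2], s4]
  sign of s1s3s4s2 is -1, so it contributes -[[[s1, s3], s4], s2]
  sign of s1s4s2s3 is +1, so it contributes +[[[s1, s4], s2], s3]

-[[[s1, s2], s4], s3] + [[[s1, s3], s2], s4] - [[[s1, s3], s4], s2] + [[[s1, s4], s2], s3]


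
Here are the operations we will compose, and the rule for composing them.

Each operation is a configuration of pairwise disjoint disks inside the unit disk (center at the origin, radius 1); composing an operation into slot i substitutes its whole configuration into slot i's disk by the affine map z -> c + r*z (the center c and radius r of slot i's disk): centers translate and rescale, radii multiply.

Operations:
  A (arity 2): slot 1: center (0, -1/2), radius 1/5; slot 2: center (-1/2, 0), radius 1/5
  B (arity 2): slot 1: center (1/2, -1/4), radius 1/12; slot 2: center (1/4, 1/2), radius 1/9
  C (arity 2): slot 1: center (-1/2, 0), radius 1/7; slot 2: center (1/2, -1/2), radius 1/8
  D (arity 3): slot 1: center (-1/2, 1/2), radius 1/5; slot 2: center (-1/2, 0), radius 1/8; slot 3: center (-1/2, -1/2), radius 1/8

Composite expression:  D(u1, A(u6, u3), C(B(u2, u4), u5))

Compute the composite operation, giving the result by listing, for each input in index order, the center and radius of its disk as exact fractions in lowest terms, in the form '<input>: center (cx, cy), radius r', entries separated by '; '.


u1: center (-1/2, 1/2), radius 1/5; u2: center (-31/56, -113/224), radius 1/672; u3: center (-9/16, 0), radius 1/40; u4: center (-125/224, -55/112), radius 1/504; u5: center (-7/16, -9/16), radius 1/64; u6: center (-1/2, -1/16), radius 1/40

Affine substitution under D: radii multiply and u-centers shift.
u1: after 1 affine step, its disk has center (-1/2, 1/2), radius 1/5
u6: after 2 affine steps, its disk has center (-1/2, -1/16), radius 1/40
u3: after 2 affine steps, its disk has center (-9/16, 0), radius 1/40
u2: after 3 affine steps, its disk has center (-31/56, -113/224), radius 1/672
u4: after 3 affine steps, its disk has center (-125/224, -55/112), radius 1/504
u5: after 2 affine steps, its disk has center (-7/16, -9/16), radius 1/64


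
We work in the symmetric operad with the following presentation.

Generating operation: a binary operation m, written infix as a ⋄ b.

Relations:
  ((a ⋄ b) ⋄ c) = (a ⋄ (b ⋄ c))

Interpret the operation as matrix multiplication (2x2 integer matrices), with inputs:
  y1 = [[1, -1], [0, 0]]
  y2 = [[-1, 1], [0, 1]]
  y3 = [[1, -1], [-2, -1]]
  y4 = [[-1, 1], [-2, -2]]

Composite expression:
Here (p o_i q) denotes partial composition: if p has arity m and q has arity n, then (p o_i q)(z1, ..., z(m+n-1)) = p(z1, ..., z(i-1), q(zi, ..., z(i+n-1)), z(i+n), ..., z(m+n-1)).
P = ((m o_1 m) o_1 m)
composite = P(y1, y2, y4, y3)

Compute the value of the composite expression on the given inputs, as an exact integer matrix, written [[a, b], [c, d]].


(y1 ⋄ y2) = [[-1, 0], [0, 0]]
((y1 ⋄ y2) ⋄ y4) = [[1, -1], [0, 0]]
(((y1 ⋄ y2) ⋄ y4) ⋄ y3) = [[3, 0], [0, 0]]

[[3, 0], [0, 0]]


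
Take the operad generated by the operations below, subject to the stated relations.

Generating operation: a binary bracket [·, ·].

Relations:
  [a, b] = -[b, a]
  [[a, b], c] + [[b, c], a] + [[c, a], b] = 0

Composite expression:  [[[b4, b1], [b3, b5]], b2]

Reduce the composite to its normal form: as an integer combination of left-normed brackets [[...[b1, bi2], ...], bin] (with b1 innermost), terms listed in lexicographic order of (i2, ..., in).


-[[[[b1, b4], b3], b5], b2] + [[[[b1, b4], b5], b3], b2]

Skip Jacobi rewriting: expand, keep b1-initial words, read off terms.
Composite bracket: [[[b4, b1], [b3, b5]], b2]
Full expansion: 16 signed words from ab - ba (2^4 = 16).
The b1-initial words carry the normal form:
  from b1b4b3b5b2, sign -1: term -[[[[b1, b4], b3], b5], b2]
  from b1b4b5b3b2, sign +1: term +[[[[b1, b4], b5], b3], b2]


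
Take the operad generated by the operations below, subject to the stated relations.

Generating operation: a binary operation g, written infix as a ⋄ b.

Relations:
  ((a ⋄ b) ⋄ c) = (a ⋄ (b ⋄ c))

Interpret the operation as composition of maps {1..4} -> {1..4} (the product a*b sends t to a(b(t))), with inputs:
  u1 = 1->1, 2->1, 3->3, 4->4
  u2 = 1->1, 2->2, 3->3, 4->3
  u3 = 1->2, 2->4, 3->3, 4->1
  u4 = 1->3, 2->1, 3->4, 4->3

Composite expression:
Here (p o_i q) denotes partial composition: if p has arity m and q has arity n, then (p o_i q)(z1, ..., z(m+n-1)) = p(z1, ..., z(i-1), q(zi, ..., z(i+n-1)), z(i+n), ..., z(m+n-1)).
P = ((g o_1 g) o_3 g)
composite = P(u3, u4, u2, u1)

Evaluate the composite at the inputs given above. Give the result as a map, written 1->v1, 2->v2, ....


1->3, 2->3, 3->1, 4->1

(u3 ⋄ u4) = 1->3, 2->2, 3->1, 4->3
(u2 ⋄ u1) = 1->1, 2->1, 3->3, 4->3
((u3 ⋄ u4) ⋄ (u2 ⋄ u1)) = 1->3, 2->3, 3->1, 4->1


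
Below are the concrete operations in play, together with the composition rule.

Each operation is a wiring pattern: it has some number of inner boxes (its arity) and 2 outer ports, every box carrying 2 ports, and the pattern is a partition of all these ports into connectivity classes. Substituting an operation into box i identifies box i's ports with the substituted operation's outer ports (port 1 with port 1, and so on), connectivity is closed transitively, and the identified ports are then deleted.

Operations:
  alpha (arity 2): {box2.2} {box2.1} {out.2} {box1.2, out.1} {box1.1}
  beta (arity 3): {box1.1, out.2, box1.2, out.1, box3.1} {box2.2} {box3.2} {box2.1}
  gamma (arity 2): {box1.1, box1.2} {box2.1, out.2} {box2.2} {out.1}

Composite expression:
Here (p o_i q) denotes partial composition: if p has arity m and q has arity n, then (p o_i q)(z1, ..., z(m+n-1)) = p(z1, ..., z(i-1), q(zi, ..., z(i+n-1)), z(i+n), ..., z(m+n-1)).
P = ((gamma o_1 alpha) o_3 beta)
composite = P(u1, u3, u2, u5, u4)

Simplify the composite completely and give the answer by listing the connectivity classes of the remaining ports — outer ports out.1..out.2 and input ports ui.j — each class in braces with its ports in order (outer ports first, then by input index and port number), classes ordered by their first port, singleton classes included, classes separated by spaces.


Two ports join when wires chain via gamma-identified ports.
alpha over (u1, u3) gives {out.1, u1.2} {out.2} {u1.1} {u3.1} {u3.2}, out.j being that stage's outer ports
beta over (u2, u5, u4) gives {out.1, out.2, u2.1, u2.2, u4.1} {u4.2} {u5.1} {u5.2}, out.j being that stage's outer ports
gamma over (u1, u3, u2, u5, u4) gives {out.1} {out.2, u2.1, u2.2, u4.1} {u1.1} {u1.2} {u3.1} {u3.2} {u4.2} {u5.1} {u5.2}, out.j being that stage's outer ports

{out.1} {out.2, u2.1, u2.2, u4.1} {u1.1} {u1.2} {u3.1} {u3.2} {u4.2} {u5.1} {u5.2}


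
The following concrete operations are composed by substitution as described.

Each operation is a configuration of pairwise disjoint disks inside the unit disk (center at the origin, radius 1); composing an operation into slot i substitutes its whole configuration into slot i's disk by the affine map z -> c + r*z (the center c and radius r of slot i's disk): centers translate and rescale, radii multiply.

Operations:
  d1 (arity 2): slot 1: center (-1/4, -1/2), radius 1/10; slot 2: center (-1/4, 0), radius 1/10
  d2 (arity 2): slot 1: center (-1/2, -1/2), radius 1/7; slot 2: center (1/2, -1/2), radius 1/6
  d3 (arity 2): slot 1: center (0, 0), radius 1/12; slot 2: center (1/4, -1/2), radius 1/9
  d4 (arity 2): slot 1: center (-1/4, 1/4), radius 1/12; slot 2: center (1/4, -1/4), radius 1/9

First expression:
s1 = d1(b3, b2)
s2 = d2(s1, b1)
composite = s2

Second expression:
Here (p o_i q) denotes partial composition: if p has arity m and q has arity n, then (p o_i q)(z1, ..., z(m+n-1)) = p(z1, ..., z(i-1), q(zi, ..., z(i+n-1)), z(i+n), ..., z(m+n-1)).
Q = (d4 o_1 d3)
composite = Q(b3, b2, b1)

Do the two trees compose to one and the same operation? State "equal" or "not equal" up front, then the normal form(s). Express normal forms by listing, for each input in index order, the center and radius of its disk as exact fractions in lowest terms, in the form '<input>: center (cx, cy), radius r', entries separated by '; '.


not equal — first b1: center (1/2, -1/2), radius 1/6; b2: center (-15/28, -1/2), radius 1/70; b3: center (-15/28, -4/7), radius 1/70, second b1: center (1/4, -1/4), radius 1/9; b2: center (-11/48, 5/24), radius 1/108; b3: center (-1/4, 1/4), radius 1/144


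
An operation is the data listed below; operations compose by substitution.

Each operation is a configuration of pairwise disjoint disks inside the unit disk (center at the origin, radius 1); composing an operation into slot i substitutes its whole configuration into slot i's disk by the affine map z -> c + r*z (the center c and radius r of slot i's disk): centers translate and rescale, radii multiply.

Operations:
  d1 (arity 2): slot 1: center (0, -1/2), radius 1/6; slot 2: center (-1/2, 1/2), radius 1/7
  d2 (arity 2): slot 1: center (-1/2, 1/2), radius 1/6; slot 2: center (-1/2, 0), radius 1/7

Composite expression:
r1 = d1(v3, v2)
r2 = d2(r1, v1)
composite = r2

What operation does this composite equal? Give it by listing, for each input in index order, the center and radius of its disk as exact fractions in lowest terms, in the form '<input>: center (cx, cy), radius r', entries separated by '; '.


v1: center (-1/2, 0), radius 1/7; v2: center (-7/12, 7/12), radius 1/42; v3: center (-1/2, 5/12), radius 1/36

Only the slot chain above each v matters under d2; compose those maps.
input v3: applying the 2 nested substitutions gives center (-1/2, 5/12), radius 1/36
input v2: applying the 2 nested substitutions gives center (-7/12, 7/12), radius 1/42
input v1: applying the 1 nested substitution gives center (-1/2, 0), radius 1/7


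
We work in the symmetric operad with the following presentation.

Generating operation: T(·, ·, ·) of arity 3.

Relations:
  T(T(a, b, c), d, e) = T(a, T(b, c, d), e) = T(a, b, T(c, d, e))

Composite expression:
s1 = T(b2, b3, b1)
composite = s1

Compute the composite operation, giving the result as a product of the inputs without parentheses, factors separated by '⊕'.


b2 ⊕ b3 ⊕ b1

Under associativity of T, the answer is the b's in reading order.
T(b2, b3, b1) collapses to b2 ⊕ b3 ⊕ b1


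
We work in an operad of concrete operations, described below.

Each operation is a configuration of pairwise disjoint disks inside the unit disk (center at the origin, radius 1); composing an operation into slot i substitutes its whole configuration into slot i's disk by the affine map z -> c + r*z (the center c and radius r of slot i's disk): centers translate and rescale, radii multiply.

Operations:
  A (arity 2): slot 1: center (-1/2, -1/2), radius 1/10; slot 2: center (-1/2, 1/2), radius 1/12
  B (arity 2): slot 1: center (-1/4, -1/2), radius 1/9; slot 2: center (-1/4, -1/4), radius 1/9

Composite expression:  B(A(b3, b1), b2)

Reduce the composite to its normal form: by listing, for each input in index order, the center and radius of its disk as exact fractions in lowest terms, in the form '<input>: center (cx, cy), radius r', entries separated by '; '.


Only the slot chain above each b matters under B; compose those maps.
b3: after 2 affine steps, its disk has center (-11/36, -5/9), radius 1/90
b1: after 2 affine steps, its disk has center (-11/36, -4/9), radius 1/108
b2: after 1 affine step, its disk has center (-1/4, -1/4), radius 1/9

b1: center (-11/36, -4/9), radius 1/108; b2: center (-1/4, -1/4), radius 1/9; b3: center (-11/36, -5/9), radius 1/90


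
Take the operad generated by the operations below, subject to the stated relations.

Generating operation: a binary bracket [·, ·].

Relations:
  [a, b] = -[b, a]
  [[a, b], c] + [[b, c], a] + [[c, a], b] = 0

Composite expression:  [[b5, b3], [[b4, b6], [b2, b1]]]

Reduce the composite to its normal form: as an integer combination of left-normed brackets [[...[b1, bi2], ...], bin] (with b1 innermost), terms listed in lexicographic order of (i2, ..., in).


[[[[[b1, b2], b4], b6], b3], b5] - [[[[[b1, b2], b4], b6], b5], b3] - [[[[[b1, b2], b6], b4], b3], b5] + [[[[[b1, b2], b6], b4], b5], b3]


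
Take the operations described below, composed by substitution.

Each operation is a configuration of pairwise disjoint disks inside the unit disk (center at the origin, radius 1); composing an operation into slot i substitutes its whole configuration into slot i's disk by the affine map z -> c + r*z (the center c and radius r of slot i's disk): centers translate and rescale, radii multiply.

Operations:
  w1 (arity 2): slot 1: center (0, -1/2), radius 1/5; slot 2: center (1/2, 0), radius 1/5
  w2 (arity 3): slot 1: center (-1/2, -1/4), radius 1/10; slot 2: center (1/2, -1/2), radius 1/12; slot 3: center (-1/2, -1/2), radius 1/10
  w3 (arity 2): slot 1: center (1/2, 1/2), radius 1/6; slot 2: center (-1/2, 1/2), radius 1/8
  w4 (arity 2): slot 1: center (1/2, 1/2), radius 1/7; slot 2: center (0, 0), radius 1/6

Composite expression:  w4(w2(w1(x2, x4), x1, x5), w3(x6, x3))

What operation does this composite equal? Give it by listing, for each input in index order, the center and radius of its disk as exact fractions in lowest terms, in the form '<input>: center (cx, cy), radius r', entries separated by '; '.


x1: center (4/7, 3/7), radius 1/84; x2: center (3/7, 16/35), radius 1/350; x3: center (-1/12, 1/12), radius 1/48; x4: center (61/140, 13/28), radius 1/350; x5: center (3/7, 3/7), radius 1/70; x6: center (1/12, 1/12), radius 1/36

Affine substitution under w4: radii multiply and x-centers shift.
x2: after 3 affine steps, its disk has center (3/7, 16/35), radius 1/350
x4: after 3 affine steps, its disk has center (61/140, 13/28), radius 1/350
x1: after 2 affine steps, its disk has center (4/7, 3/7), radius 1/84
x5: after 2 affine steps, its disk has center (3/7, 3/7), radius 1/70
x6: after 2 affine steps, its disk has center (1/12, 1/12), radius 1/36
x3: after 2 affine steps, its disk has center (-1/12, 1/12), radius 1/48


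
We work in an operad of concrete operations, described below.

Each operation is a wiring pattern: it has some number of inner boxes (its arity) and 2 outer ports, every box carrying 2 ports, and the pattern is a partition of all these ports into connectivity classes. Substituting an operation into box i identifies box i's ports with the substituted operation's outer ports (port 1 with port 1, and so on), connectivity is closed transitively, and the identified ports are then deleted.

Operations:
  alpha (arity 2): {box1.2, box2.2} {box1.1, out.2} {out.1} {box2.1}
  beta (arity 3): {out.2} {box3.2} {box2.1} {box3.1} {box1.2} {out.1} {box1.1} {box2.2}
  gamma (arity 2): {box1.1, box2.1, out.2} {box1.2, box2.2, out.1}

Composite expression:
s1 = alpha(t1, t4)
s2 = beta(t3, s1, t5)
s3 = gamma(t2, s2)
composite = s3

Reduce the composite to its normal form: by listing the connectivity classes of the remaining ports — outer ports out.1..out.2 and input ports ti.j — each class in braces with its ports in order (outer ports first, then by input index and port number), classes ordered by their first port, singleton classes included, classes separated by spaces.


{out.1, t2.2} {out.2, t2.1} {t1.1} {t1.2, t4.2} {t3.1} {t3.2} {t4.1} {t5.1} {t5.2}

Substituting into gamma glues patterns; closure does the rest.
stage alpha: inputs (t1, t4), connectivity {out.1} {out.2, t1.1} {t1.2, t4.2} {t4.1}, out.j its boundary
stage beta: inputs (t3, t1, t4, t5), connectivity {out.1} {out.2} {t1.1} {t1.2, t4.2} {t3.1} {t3.2} {t4.1} {t5.1} {t5.2}, out.j its boundary
stage gamma: inputs (t2, t3, t1, t4, t5), connectivity {out.1, t2.2} {out.2, t2.1} {t1.1} {t1.2, t4.2} {t3.1} {t3.2} {t4.1} {t5.1} {t5.2}, out.j its boundary
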